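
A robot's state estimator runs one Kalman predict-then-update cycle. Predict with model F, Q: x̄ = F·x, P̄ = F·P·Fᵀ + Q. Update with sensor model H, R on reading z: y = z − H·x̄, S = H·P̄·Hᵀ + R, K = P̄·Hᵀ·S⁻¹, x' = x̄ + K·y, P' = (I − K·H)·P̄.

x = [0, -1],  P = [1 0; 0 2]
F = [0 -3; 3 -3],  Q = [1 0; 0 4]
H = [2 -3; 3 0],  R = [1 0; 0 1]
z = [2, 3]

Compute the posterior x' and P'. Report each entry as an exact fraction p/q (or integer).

x̄ = F·x = [3, 3]
P̄ = F·P·Fᵀ + Q = [19 18; 18 31]
y = z − H·x̄ = [5, -6]
S = H·P̄·Hᵀ + R = [140 -48; -48 172]
K = P̄·Hᵀ·S⁻¹ = [-1/1361 1803/5444; -1803/5444 603/2722]
x' = x̄ + K·y = [2747/2722, 81/5444]
P' = (I − K·H)·P̄ = [601/5444 201/2722; 201/2722 869/5444]

x' = [2747/2722, 81/5444]
P' = [601/5444 201/2722; 201/2722 869/5444]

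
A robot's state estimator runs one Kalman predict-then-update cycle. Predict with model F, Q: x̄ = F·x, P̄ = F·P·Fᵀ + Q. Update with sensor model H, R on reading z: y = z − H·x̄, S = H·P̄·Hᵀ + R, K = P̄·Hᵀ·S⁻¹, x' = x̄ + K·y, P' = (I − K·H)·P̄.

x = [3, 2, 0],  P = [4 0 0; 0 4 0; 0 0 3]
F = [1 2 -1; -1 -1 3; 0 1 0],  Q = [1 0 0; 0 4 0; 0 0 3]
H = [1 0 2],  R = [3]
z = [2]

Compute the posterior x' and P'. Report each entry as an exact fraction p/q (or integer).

x̄ = F·x = [7, -5, 2]
P̄ = F·P·Fᵀ + Q = [24 -21 8; -21 39 -4; 8 -4 7]
y = z − H·x̄ = [-9]
S = H·P̄·Hᵀ + R = [87]
K = P̄·Hᵀ·S⁻¹ = [40/87; -1/3; 22/87]
x' = x̄ + K·y = [83/29, -2, -8/29]
P' = (I − K·H)·P̄ = [488/87 -23/3 -184/87; -23/3 88/3 10/3; -184/87 10/3 125/87]

x' = [83/29, -2, -8/29]
P' = [488/87 -23/3 -184/87; -23/3 88/3 10/3; -184/87 10/3 125/87]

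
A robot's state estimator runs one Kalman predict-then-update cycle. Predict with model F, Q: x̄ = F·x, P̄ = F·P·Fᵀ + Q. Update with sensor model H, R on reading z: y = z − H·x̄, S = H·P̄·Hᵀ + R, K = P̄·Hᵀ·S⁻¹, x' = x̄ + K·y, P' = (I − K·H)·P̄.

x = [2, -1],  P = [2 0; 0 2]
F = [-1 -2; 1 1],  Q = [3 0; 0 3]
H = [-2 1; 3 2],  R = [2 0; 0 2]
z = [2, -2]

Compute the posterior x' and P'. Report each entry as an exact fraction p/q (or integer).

x̄ = F·x = [0, 1]
P̄ = F·P·Fᵀ + Q = [13 -6; -6 7]
y = z − H·x̄ = [1, -4]
S = H·P̄·Hᵀ + R = [85 -58; -58 75]
K = P̄·Hᵀ·S⁻¹ = [-834/3011 439/3011; 1193/3011 762/3011]
x' = x̄ + K·y = [-2590/3011, 1156/3011]
P' = (I − K·H)·P̄ = [602/3011 -464/3011; -464/3011 1458/3011]

x' = [-2590/3011, 1156/3011]
P' = [602/3011 -464/3011; -464/3011 1458/3011]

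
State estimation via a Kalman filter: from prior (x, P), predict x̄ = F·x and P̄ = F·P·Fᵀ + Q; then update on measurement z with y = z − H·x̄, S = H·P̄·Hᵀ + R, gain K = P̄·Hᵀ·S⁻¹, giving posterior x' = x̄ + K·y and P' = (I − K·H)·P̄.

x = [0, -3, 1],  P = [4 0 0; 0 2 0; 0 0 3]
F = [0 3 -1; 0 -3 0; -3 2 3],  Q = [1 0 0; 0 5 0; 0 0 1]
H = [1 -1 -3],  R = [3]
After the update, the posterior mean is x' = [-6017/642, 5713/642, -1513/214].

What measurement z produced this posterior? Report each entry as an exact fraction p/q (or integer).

x̄ = F·x = [-10, 9, -3]
P̄ = F·P·Fᵀ + Q = [22 -18 3; -18 23 -12; 3 -12 72]
S = H·P̄·Hᵀ + R = [642]
K = P̄·Hᵀ·S⁻¹ = [31/642; -5/642; -67/214]
x' − x̄ = [403/642, -65/642, -871/214] = K·y
y = (KᵀK)⁻¹·Kᵀ·(x' − x̄) = [13]
z = y + H·x̄ = [13] + [-10] = [3]

z = [3]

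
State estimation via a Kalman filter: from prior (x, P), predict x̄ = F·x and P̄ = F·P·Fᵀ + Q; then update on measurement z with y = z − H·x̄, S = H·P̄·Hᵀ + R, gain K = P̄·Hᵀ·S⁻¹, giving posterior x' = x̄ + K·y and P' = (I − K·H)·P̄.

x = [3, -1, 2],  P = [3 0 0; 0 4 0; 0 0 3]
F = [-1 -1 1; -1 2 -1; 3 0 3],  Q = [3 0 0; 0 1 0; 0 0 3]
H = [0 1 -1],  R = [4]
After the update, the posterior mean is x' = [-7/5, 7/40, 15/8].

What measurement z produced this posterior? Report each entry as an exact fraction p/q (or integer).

z = [-1]

x̄ = F·x = [0, -7, 15]
P̄ = F·P·Fᵀ + Q = [13 -8 0; -8 23 -18; 0 -18 57]
S = H·P̄·Hᵀ + R = [120]
K = P̄·Hᵀ·S⁻¹ = [-1/15; 41/120; -5/8]
x' − x̄ = [-7/5, 287/40, -105/8] = K·y
y = (KᵀK)⁻¹·Kᵀ·(x' − x̄) = [21]
z = y + H·x̄ = [21] + [-22] = [-1]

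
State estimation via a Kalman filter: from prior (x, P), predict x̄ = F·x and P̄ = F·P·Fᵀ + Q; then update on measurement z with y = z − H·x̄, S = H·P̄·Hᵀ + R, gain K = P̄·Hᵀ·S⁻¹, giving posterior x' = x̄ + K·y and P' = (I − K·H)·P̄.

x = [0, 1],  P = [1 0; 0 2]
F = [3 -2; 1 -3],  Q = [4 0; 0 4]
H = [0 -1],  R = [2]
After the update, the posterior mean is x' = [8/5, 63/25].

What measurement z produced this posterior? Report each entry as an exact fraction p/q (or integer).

x̄ = F·x = [-2, -3]
P̄ = F·P·Fᵀ + Q = [21 15; 15 23]
S = H·P̄·Hᵀ + R = [25]
K = P̄·Hᵀ·S⁻¹ = [-3/5; -23/25]
x' − x̄ = [18/5, 138/25] = K·y
y = (KᵀK)⁻¹·Kᵀ·(x' − x̄) = [-6]
z = y + H·x̄ = [-6] + [3] = [-3]

z = [-3]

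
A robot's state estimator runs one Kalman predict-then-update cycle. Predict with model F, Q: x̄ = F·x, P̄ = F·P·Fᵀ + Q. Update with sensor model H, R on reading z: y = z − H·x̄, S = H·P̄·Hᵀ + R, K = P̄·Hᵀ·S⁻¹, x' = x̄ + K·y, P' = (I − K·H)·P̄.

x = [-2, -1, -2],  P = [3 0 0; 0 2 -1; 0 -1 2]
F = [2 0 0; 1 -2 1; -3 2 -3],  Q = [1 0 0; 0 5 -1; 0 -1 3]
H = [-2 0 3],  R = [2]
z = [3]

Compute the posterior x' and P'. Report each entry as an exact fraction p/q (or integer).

x' = [-52/63, 16/7, 10/21]
P' = [2533/441 -186/49 554/147; -186/49 430/49 -128/49; 554/147 -128/49 132/49]

x̄ = F·x = [-4, -2, 10]
P̄ = F·P·Fᵀ + Q = [13 6 -18; 6 22 -32; -18 -32 68]
y = z − H·x̄ = [-35]
S = H·P̄·Hᵀ + R = [882]
K = P̄·Hᵀ·S⁻¹ = [-40/441; -6/49; 40/147]
x' = x̄ + K·y = [-52/63, 16/7, 10/21]
P' = (I − K·H)·P̄ = [2533/441 -186/49 554/147; -186/49 430/49 -128/49; 554/147 -128/49 132/49]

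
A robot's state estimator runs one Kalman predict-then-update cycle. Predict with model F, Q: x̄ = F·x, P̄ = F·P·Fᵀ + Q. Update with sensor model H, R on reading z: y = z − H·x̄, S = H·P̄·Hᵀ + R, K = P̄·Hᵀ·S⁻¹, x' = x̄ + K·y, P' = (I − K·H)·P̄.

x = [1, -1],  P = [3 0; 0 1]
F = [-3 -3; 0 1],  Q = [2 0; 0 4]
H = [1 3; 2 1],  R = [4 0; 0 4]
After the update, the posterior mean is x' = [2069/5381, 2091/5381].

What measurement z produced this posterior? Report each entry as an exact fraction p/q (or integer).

x̄ = F·x = [0, -1]
P̄ = F·P·Fᵀ + Q = [38 -3; -3 5]
S = H·P̄·Hᵀ + R = [69 70; 70 149]
K = P̄·Hᵀ·S⁻¹ = [-789/5381 3007/5381; 1858/5381 -909/5381]
x' − x̄ = [2069/5381, 7472/5381] = K·y
y = (KᵀK)⁻¹·Kᵀ·(x' − x̄) = [5, 2]
z = y + H·x̄ = [5, 2] + [-3, -1] = [2, 1]

z = [2, 1]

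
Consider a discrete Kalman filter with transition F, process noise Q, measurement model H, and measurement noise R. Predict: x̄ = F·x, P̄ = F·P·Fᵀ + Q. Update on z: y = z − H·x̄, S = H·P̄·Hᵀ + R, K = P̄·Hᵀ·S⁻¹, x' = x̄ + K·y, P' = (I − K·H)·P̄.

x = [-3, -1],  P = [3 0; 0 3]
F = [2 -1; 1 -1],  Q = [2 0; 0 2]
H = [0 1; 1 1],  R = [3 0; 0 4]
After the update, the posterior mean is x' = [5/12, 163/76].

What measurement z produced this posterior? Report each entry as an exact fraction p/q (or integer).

x̄ = F·x = [-5, -2]
P̄ = F·P·Fᵀ + Q = [17 9; 9 8]
S = H·P̄·Hᵀ + R = [11 17; 17 47]
K = P̄·Hᵀ·S⁻¹ = [-1/12 7/12; 29/76 17/76]
x' − x̄ = [65/12, 315/76] = K·y
y = (KᵀK)⁻¹·Kᵀ·(x' − x̄) = [5, 10]
z = y + H·x̄ = [5, 10] + [-2, -7] = [3, 3]

z = [3, 3]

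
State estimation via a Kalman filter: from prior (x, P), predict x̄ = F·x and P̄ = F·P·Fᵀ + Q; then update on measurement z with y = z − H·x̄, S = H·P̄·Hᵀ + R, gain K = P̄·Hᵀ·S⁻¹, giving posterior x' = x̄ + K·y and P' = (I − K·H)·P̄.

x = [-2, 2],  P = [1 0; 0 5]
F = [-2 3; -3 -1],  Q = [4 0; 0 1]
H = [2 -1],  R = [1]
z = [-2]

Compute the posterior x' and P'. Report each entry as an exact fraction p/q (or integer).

x' = [95/44, 25/4]
P' = [767/264 43/8; 43/8 87/8]

x̄ = F·x = [10, 4]
P̄ = F·P·Fᵀ + Q = [53 -9; -9 15]
y = z − H·x̄ = [-18]
S = H·P̄·Hᵀ + R = [264]
K = P̄·Hᵀ·S⁻¹ = [115/264; -1/8]
x' = x̄ + K·y = [95/44, 25/4]
P' = (I − K·H)·P̄ = [767/264 43/8; 43/8 87/8]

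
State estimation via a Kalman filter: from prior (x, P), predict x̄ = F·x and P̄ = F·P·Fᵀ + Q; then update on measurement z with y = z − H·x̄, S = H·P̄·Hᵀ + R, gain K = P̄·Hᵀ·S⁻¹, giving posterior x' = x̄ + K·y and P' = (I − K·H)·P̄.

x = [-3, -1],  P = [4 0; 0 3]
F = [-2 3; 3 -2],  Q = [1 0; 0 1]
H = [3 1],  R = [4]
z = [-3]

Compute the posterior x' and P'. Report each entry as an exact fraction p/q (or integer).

x' = [141/197, -994/197]
P' = [568/197 -1344/197; -1344/197 3724/197]

x̄ = F·x = [3, -7]
P̄ = F·P·Fᵀ + Q = [44 -42; -42 49]
y = z − H·x̄ = [-5]
S = H·P̄·Hᵀ + R = [197]
K = P̄·Hᵀ·S⁻¹ = [90/197; -77/197]
x' = x̄ + K·y = [141/197, -994/197]
P' = (I − K·H)·P̄ = [568/197 -1344/197; -1344/197 3724/197]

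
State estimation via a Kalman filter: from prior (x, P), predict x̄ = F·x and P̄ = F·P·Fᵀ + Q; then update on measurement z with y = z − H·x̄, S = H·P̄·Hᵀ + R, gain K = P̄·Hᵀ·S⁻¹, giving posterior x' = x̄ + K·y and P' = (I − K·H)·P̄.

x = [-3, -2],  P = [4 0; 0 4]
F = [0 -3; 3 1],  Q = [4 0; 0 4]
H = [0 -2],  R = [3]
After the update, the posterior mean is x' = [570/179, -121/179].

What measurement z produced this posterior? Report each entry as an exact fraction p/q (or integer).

x̄ = F·x = [6, -11]
P̄ = F·P·Fᵀ + Q = [40 -12; -12 44]
S = H·P̄·Hᵀ + R = [179]
K = P̄·Hᵀ·S⁻¹ = [24/179; -88/179]
x' − x̄ = [-504/179, 1848/179] = K·y
y = (KᵀK)⁻¹·Kᵀ·(x' − x̄) = [-21]
z = y + H·x̄ = [-21] + [22] = [1]

z = [1]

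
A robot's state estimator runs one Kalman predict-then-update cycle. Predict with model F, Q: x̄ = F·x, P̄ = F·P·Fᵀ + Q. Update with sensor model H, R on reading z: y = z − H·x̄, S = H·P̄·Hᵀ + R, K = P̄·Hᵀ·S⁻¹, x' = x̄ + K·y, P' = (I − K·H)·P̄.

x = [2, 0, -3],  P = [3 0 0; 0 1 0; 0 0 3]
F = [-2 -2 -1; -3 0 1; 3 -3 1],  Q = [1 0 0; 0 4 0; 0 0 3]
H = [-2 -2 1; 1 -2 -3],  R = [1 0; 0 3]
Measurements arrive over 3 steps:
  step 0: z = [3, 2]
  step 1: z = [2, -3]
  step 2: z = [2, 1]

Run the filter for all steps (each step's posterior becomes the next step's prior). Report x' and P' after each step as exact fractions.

step 0: x' = [4477/2268, -6887/2592, 10259/6048], P' = [10970/1701 -7735/1944 21715/4536; -7735/1944 41063/15552 -15317/5184; 21715/4536 -15317/5184 45977/12096]
step 1: x' = [3271902152/1390915049, -2447429660/1390915049, 4283954967/1390915049], P' = [2368298363/1390915049 -1426912250/1390915049 1732032834/1390915049; -1426912250/1390915049 1111247642/1390915049 -1047599781/1390915049; 1732032834/1390915049 -1047599781/1390915049 1610176824/1390915049]
step 2: x' = [-6079753475924/8691950342015, -15601985103199/43459751710075, -1481528540697/8691950342015], P' = [2918441929007/1738390068403 -8789793657436/8691950342015 2132110358406/1738390068403; -8789793657436/8691950342015 34330850342909/43459751710075 -6445664183988/8691950342015; 2132110358406/1738390068403 -6445664183988/8691950342015 1986114148815/1738390068403]

step 0: x̄ = F·x = [-1, -9, 3]
step 0: P̄ = F·P·Fᵀ + Q = [20 15 -15; 15 34 -24; -15 -24 42]
step 0: y = z − H·x̄ = [-20, -6]
step 0: S = H·P̄·Hᵀ + R = [535 -201; -201 279]
step 0: K = P̄·Hᵀ·S⁻¹ = [-695/4536 205/13608; -1439/5184 -2051/15552; 1643/12096 -8545/36288]
step 0: x' = x̄ + K·y = [4477/2268, -6887/2592, 10259/6048]
step 0: P' = (I − K·H)·P̄ = [10970/1701 -7735/1944 21715/4536; -7735/1944 41063/15552 -15317/5184; 21715/4536 -15317/5184 45977/12096]
step 1: x̄ = F·x = [-1997/6048, -1217/288, 873/56]
step 1: P̄ = F·P·Fᵀ + Q = [201497/12096 12509/576 -5997/112; 12509/576 7127/192 -1299/16; -5997/112 -1299/16 5787/28]
step 1: y = z − H·x̄ = [-8581/378, 215591/6048]
step 1: S = H·P̄·Hᵀ + R = [214601/189 -877717/756; -877717/756 15584417/12096]
step 1: K = P̄·Hᵀ·S⁻¹ = [-150739392/1390915049 8674787/1390915049; -416270565/1390915049 -168869397/1390915049; 241310718/1390915049 -334432692/1390915049]
step 1: x' = x̄ + K·y = [3271902152/1390915049, -2447429660/1390915049, 4283954967/1390915049]
step 1: P' = (I − K·H)·P̄ = [2368298363/1390915049 -1426912250/1390915049 1732032834/1390915049; -1426912250/1390915049 1111247642/1390915049 -1047599781/1390915049; 1732032834/1390915049 -1047599781/1390915049 1610176824/1390915049]
step 2: x̄ = F·x = [-5932899951/1390915049, -5531751489/1390915049, 21441950403/1390915049]
step 2: P̄ = F·P·Fᵀ + Q = [8241710105/1390915049 7865372250/1390915049 -18860245101/1390915049; 7865372250/1390915049 18096325283/1390915049 -29403919350/1390915049; -18860245101/1390915049 -29403919350/1390915049 79461052206/1390915049]
step 2: y = z − H·x̄ = [-41589423185/1390915049, 60586163231/1390915049]
step 2: S = H·P̄·Hᵀ + R = [442183744611/1390915049 -416387924303/1390915049; -416387924303/1390915049 528802175644/1390915049]
step 2: K = P̄·Hᵀ·S⁻¹ = [-944280183168/8691950342015 63380527939/8691950342015; -12992085031398/43459751710075 -5308568737726/43459751710075; 1500795527991/8691950342015 -2079944024073/8691950342015]
step 2: x' = x̄ + K·y = [-6079753475924/8691950342015, -15601985103199/43459751710075, -1481528540697/8691950342015]
step 2: P' = (I − K·H)·P̄ = [2918441929007/1738390068403 -8789793657436/8691950342015 2132110358406/1738390068403; -8789793657436/8691950342015 34330850342909/43459751710075 -6445664183988/8691950342015; 2132110358406/1738390068403 -6445664183988/8691950342015 1986114148815/1738390068403]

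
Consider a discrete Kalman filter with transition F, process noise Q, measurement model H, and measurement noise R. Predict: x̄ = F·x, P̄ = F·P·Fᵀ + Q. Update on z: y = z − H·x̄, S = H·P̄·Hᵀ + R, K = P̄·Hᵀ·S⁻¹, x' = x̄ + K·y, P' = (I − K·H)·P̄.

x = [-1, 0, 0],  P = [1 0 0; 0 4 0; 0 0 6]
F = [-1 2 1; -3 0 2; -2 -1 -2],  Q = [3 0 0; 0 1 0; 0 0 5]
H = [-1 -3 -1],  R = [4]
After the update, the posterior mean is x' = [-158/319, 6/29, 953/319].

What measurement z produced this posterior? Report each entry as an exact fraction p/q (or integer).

z = [-3]

x̄ = F·x = [1, 3, 2]
P̄ = F·P·Fᵀ + Q = [26 15 -18; 15 34 -18; -18 -18 37]
S = H·P̄·Hᵀ + R = [319]
K = P̄·Hᵀ·S⁻¹ = [-53/319; -9/29; 35/319]
x' − x̄ = [-477/319, -81/29, 315/319] = K·y
y = (KᵀK)⁻¹·Kᵀ·(x' − x̄) = [9]
z = y + H·x̄ = [9] + [-12] = [-3]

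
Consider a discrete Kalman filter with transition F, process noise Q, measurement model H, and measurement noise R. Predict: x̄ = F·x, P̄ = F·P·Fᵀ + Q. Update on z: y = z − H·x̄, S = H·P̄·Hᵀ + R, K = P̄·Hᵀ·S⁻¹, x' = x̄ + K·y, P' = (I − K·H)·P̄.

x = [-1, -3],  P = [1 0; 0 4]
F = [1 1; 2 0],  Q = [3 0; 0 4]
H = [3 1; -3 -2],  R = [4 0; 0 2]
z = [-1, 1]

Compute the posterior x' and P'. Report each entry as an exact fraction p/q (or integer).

x' = [-160/311, 69/311]
P' = [286/311 -446/311; -446/311 826/311]

x̄ = F·x = [-4, -2]
P̄ = F·P·Fᵀ + Q = [8 2; 2 8]
y = z − H·x̄ = [13, -15]
S = H·P̄·Hᵀ + R = [96 -106; -106 130]
K = P̄·Hᵀ·S⁻¹ = [103/311 17/311; -128/311 -157/311]
x' = x̄ + K·y = [-160/311, 69/311]
P' = (I − K·H)·P̄ = [286/311 -446/311; -446/311 826/311]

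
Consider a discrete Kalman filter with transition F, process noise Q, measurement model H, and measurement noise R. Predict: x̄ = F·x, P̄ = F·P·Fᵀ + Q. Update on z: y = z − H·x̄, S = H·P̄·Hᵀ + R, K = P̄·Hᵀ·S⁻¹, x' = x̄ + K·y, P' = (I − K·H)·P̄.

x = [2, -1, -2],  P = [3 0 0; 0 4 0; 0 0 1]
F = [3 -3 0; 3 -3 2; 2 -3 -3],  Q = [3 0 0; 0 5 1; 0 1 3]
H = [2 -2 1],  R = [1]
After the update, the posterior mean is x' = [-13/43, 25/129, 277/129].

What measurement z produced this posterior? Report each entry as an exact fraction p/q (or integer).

x̄ = F·x = [9, 5, 13]
P̄ = F·P·Fᵀ + Q = [66 63 54; 63 72 49; 54 49 60]
S = H·P̄·Hᵀ + R = [129]
K = P̄·Hᵀ·S⁻¹ = [20/43; 31/129; 70/129]
x' − x̄ = [-400/43, -620/129, -1400/129] = K·y
y = (KᵀK)⁻¹·Kᵀ·(x' − x̄) = [-20]
z = y + H·x̄ = [-20] + [21] = [1]

z = [1]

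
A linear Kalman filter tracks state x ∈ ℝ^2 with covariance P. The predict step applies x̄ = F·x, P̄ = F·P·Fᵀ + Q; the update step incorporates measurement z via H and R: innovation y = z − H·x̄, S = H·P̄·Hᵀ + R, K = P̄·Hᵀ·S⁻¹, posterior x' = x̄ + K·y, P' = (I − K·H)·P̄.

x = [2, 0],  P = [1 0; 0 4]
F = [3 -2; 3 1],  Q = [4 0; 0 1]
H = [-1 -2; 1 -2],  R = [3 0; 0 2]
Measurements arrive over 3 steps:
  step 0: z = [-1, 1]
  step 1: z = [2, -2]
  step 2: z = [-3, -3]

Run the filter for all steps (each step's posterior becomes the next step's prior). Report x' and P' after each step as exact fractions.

step 0: x' = [8555/6907, 1009/6907], P' = [8274/6907 816/6907; 816/6907 2109/6907]
step 1: x' = [-9708085/6008362, 175403/3004181], P' = [3268367/3004181 413426/3004181; 413426/3004181 911882/3004181]
step 2: x' = [-573501970/4783031897, 6429627395/4783031897], P' = [5182687158/4783031897 652305216/4783031897; 652305216/4783031897 1450365657/4783031897]

step 0: x̄ = F·x = [6, 6]
step 0: P̄ = F·P·Fᵀ + Q = [29 1; 1 14]
step 0: y = z − H·x̄ = [17, 7]
step 0: S = H·P̄·Hᵀ + R = [92 27; 27 83]
step 0: K = P̄·Hᵀ·S⁻¹ = [-3302/6907 3321/6907; -1678/6907 -1701/6907]
step 0: x' = x̄ + K·y = [8555/6907, 1009/6907]
step 0: P' = (I − K·H)·P̄ = [8274/6907 816/6907; 816/6907 2109/6907]
step 1: x̄ = F·x = [23647/6907, 26674/6907]
step 1: P̄ = F·P·Fᵀ + Q = [100738/6907 67800/6907; 67800/6907 88378/6907]
step 1: y = z − H·x̄ = [90809/6907, 15887/6907]
step 1: S = H·P̄·Hᵀ + R = [746171/6907 252774/6907; 252774/6907 196864/6907]
step 1: K = P̄·Hᵀ·S⁻¹ = [-1365073/3004181 2441515/6008362; -745730/3004181 -705169/3004181]
step 1: x' = x̄ + K·y = [-9708085/6008362, 175403/3004181]
step 1: P' = (I − K·H)·P̄ = [3268367/3004181 413426/3004181; 413426/3004181 911882/3004181]
step 2: x̄ = F·x = [-29825867/6008362, -28773449/6008362]
step 2: P̄ = F·P·Fᵀ + Q = [40118443/3004181 26351261/3004181; 26351261/3004181 35811922/3004181]
step 2: y = z − H·x̄ = [-105397851/6008362, -45746117/6008362]
step 2: S = H·P̄·Hᵀ + R = [297783718/3004181 103129245/3004181; 103129245/3004181 83969449/3004181]
step 2: K = P̄·Hᵀ·S⁻¹ = [-2162432530/4783031897 1939038363/4783031897; -1184345510/4783031897 -1124213049/4783031897]
step 2: x' = x̄ + K·y = [-573501970/4783031897, 6429627395/4783031897]
step 2: P' = (I − K·H)·P̄ = [5182687158/4783031897 652305216/4783031897; 652305216/4783031897 1450365657/4783031897]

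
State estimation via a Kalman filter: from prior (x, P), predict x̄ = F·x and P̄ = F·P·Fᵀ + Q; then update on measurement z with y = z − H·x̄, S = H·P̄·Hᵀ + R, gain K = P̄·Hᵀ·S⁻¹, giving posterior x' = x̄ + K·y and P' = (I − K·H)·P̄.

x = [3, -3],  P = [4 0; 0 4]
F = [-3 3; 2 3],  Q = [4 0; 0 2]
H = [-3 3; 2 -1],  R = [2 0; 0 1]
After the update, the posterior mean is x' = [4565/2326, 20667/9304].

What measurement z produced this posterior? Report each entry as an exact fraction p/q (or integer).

z = [1, 2]

x̄ = F·x = [-18, -3]
P̄ = F·P·Fᵀ + Q = [76 12; 12 54]
S = H·P̄·Hᵀ + R = [956 -510; -510 311]
K = P̄·Hᵀ·S⁻¹ = [1461/4652 2245/2326; 11943/18608 8895/9304]
x' − x̄ = [46433/2326, 48579/9304] = K·y
y = (KᵀK)⁻¹·Kᵀ·(x' − x̄) = [-44, 35]
z = y + H·x̄ = [-44, 35] + [45, -33] = [1, 2]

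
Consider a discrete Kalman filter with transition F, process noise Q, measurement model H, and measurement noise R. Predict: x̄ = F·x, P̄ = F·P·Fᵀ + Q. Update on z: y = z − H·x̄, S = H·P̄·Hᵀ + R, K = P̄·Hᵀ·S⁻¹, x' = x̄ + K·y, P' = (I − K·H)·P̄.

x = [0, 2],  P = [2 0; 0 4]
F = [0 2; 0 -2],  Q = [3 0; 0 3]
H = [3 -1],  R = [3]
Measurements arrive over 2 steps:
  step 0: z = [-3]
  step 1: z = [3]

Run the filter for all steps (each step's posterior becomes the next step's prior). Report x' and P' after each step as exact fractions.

step 0: x' = [-231/289, 117/289], P' = [162/289 267/289; 267/289 1002/289]
step 1: x' = [6133/8185, -6179/8185], P' = [4586/8185 7547/8185; 7547/8185 28274/8185]

step 0: x̄ = F·x = [4, -4]
step 0: P̄ = F·P·Fᵀ + Q = [19 -16; -16 19]
step 0: y = z − H·x̄ = [-19]
step 0: S = H·P̄·Hᵀ + R = [289]
step 0: K = P̄·Hᵀ·S⁻¹ = [73/289; -67/289]
step 0: x' = x̄ + K·y = [-231/289, 117/289]
step 0: P' = (I − K·H)·P̄ = [162/289 267/289; 267/289 1002/289]
step 1: x̄ = F·x = [234/289, -234/289]
step 1: P̄ = F·P·Fᵀ + Q = [4875/289 -4008/289; -4008/289 4875/289]
step 1: y = z − H·x̄ = [-69/289]
step 1: S = H·P̄·Hᵀ + R = [73665/289]
step 1: K = P̄·Hᵀ·S⁻¹ = [6211/24555; -5633/24555]
step 1: x' = x̄ + K·y = [6133/8185, -6179/8185]
step 1: P' = (I − K·H)·P̄ = [4586/8185 7547/8185; 7547/8185 28274/8185]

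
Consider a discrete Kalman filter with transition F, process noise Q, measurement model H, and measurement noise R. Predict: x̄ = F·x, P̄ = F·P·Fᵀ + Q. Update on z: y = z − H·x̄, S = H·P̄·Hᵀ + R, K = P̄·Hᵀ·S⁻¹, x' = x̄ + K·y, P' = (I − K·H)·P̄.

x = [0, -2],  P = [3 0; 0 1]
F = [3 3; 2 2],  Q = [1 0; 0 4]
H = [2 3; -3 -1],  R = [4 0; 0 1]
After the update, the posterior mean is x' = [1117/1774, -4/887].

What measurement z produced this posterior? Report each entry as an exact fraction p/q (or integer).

z = [1, -2]

x̄ = F·x = [-6, -4]
P̄ = F·P·Fᵀ + Q = [37 24; 24 20]
S = H·P̄·Hᵀ + R = [620 -546; -546 498]
K = P̄·Hᵀ·S⁻¹ = [-167/1774 -332/887; 296/887 482/2661]
x' − x̄ = [11761/1774, 3544/887] = K·y
y = (KᵀK)⁻¹·Kᵀ·(x' − x̄) = [25, -24]
z = y + H·x̄ = [25, -24] + [-24, 22] = [1, -2]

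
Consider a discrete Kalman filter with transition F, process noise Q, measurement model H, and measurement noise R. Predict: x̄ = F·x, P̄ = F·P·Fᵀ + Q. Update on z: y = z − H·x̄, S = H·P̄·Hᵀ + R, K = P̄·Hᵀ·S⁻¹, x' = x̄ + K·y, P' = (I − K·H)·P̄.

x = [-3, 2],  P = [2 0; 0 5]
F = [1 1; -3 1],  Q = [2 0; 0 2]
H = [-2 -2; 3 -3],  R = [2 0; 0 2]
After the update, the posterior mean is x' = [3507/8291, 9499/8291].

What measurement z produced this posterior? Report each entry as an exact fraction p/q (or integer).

x̄ = F·x = [-1, 11]
P̄ = F·P·Fᵀ + Q = [9 -1; -1 25]
S = H·P̄·Hᵀ + R = [130 96; 96 326]
K = P̄·Hᵀ·S⁻¹ = [-2024/8291 1359/8291; -2040/8291 -1383/8291]
x' − x̄ = [11798/8291, -81702/8291] = K·y
y = (KᵀK)⁻¹·Kᵀ·(x' − x̄) = [17, 34]
z = y + H·x̄ = [17, 34] + [-20, -36] = [-3, -2]

z = [-3, -2]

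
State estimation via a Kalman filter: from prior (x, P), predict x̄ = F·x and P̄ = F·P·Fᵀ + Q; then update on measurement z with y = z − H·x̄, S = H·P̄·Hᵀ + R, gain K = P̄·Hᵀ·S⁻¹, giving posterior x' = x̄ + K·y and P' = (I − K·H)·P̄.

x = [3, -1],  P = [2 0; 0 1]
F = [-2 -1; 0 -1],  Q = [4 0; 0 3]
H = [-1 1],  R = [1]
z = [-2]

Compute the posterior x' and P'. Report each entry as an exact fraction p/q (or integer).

x̄ = F·x = [-5, 1]
P̄ = F·P·Fᵀ + Q = [13 1; 1 4]
y = z − H·x̄ = [-8]
S = H·P̄·Hᵀ + R = [16]
K = P̄·Hᵀ·S⁻¹ = [-3/4; 3/16]
x' = x̄ + K·y = [1, -1/2]
P' = (I − K·H)·P̄ = [4 13/4; 13/4 55/16]

x' = [1, -1/2]
P' = [4 13/4; 13/4 55/16]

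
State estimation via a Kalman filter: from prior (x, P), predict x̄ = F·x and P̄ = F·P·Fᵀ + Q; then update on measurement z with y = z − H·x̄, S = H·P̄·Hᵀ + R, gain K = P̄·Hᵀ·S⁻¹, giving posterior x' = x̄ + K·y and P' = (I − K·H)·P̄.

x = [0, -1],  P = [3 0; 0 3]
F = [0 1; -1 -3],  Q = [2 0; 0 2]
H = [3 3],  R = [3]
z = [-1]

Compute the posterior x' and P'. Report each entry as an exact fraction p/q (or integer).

x̄ = F·x = [-1, 3]
P̄ = F·P·Fᵀ + Q = [5 -9; -9 32]
y = z − H·x̄ = [-7]
S = H·P̄·Hᵀ + R = [174]
K = P̄·Hᵀ·S⁻¹ = [-2/29; 23/58]
x' = x̄ + K·y = [-15/29, 13/58]
P' = (I − K·H)·P̄ = [121/29 -123/29; -123/29 269/58]

x' = [-15/29, 13/58]
P' = [121/29 -123/29; -123/29 269/58]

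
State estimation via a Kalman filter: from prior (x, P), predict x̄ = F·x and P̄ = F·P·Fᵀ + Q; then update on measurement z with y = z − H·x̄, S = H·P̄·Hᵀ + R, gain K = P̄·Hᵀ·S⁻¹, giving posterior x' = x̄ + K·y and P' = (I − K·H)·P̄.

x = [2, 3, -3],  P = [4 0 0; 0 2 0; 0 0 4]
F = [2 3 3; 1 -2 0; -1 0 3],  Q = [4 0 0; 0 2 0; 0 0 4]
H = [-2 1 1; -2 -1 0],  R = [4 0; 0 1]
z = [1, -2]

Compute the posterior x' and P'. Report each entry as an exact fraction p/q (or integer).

x' = [-5516/11015, 30556/11015, -43813/11015]
P' = [20558/11015 -37088/11015 71284/11015; -37088/11015 77008/11015 -137804/11015; 71284/11015 -137804/11015 294852/11015]

x̄ = F·x = [4, -4, -11]
P̄ = F·P·Fᵀ + Q = [74 -4 28; -4 14 -4; 28 -4 44]
y = z − H·x̄ = [24, 2]
S = H·P̄·Hᵀ + R = [254 230; 230 295]
K = P̄·Hᵀ·S⁻¹ = [-346/2203 -4028/11015; 669/2203 -2832/11015; 724/2203 -4764/11015]
x' = x̄ + K·y = [-5516/11015, 30556/11015, -43813/11015]
P' = (I − K·H)·P̄ = [20558/11015 -37088/11015 71284/11015; -37088/11015 77008/11015 -137804/11015; 71284/11015 -137804/11015 294852/11015]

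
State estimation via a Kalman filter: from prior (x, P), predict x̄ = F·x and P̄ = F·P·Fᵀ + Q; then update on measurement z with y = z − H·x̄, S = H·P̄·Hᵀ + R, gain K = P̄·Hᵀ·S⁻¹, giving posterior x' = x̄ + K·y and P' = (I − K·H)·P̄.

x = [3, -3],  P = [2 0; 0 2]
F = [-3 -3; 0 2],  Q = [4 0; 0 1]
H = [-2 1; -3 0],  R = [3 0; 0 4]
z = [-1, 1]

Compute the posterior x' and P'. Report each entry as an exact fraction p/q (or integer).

x̄ = F·x = [0, -6]
P̄ = F·P·Fᵀ + Q = [40 -12; -12 9]
y = z − H·x̄ = [5, 1]
S = H·P̄·Hᵀ + R = [220 276; 276 364]
K = P̄·Hᵀ·S⁻¹ = [-23/244 -63/244; 519/976 -297/976]
x' = x̄ + K·y = [-89/122, -1779/488]
P' = (I − K·H)·P̄ = [21/61 99/244; 99/244 2349/976]

x' = [-89/122, -1779/488]
P' = [21/61 99/244; 99/244 2349/976]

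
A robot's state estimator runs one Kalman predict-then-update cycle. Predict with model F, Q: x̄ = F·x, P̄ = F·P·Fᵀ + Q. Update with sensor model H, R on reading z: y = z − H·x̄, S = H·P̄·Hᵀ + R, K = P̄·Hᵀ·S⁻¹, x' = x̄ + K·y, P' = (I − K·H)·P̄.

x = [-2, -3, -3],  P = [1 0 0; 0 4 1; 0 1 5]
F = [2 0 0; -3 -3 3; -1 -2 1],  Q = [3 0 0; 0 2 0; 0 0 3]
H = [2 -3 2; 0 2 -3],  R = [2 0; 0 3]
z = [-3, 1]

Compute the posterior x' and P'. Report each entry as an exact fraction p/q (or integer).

x' = [-40154/17071, -17617/17071, -13686/17071]
P' = [82937/17071 95562/17071 62064/17071; 95562/17071 129198/17071 90276/17071; 62064/17071 90276/17071 68197/17071]

x̄ = F·x = [-4, 6, 5]
P̄ = F·P·Fᵀ + Q = [7 -6 -2; -6 74 33; -2 33 21]
y = z − H·x̄ = [13, 4]
S = H·P̄·Hᵀ + R = [440 -153; -153 92]
K = P̄·Hᵀ·S⁻¹ = [1658/17071 1644/17071; -7959/17071 -4144/17071; -5153/17071 -8013/17071]
x' = x̄ + K·y = [-40154/17071, -17617/17071, -13686/17071]
P' = (I − K·H)·P̄ = [82937/17071 95562/17071 62064/17071; 95562/17071 129198/17071 90276/17071; 62064/17071 90276/17071 68197/17071]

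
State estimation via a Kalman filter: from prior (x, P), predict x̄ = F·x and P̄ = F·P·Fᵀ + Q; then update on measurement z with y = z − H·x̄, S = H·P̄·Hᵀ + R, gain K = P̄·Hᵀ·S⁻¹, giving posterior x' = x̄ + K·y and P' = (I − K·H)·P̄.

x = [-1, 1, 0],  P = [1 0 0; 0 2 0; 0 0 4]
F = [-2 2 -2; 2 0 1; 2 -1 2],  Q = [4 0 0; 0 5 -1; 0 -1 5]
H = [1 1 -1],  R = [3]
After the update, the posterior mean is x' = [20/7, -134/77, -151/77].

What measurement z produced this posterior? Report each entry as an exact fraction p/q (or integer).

z = [3]

x̄ = F·x = [4, -2, -3]
P̄ = F·P·Fᵀ + Q = [32 -12 -24; -12 13 11; -24 11 27]
S = H·P̄·Hᵀ + R = [77]
K = P̄·Hᵀ·S⁻¹ = [4/7; -10/77; -40/77]
x' − x̄ = [-8/7, 20/77, 80/77] = K·y
y = (KᵀK)⁻¹·Kᵀ·(x' − x̄) = [-2]
z = y + H·x̄ = [-2] + [5] = [3]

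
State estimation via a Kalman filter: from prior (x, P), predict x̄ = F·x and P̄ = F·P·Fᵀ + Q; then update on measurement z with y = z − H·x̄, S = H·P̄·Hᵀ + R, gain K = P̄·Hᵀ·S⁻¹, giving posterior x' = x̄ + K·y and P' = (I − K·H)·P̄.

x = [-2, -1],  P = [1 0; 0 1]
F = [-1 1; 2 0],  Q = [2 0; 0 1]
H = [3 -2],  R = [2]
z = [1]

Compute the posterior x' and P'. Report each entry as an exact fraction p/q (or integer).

x̄ = F·x = [1, -4]
P̄ = F·P·Fᵀ + Q = [4 -2; -2 5]
y = z − H·x̄ = [-10]
S = H·P̄·Hᵀ + R = [82]
K = P̄·Hᵀ·S⁻¹ = [8/41; -8/41]
x' = x̄ + K·y = [-39/41, -84/41]
P' = (I − K·H)·P̄ = [36/41 46/41; 46/41 77/41]

x' = [-39/41, -84/41]
P' = [36/41 46/41; 46/41 77/41]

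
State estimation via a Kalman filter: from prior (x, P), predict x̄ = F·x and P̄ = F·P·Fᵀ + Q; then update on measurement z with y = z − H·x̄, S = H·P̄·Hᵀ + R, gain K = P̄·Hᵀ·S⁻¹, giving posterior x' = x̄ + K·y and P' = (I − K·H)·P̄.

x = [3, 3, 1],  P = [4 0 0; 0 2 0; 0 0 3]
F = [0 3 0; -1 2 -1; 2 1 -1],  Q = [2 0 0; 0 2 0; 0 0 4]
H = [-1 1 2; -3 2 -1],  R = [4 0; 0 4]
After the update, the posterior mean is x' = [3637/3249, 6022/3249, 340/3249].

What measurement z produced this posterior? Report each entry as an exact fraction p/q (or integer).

x̄ = F·x = [9, 2, 8]
P̄ = F·P·Fᵀ + Q = [20 12 6; 12 17 -1; 6 -1 25]
S = H·P̄·Hᵀ + R = [89 -49; -49 173]
K = P̄·Hᵀ·S⁻¹ = [-683/6498 -1771/6498; 235/6498 29/6498; 2617/6498 -949/6498]
x' − x̄ = [-25604/3249, -476/3249, -25652/3249] = K·y
y = (KᵀK)⁻¹·Kᵀ·(x' − x̄) = [-8, 32]
z = y + H·x̄ = [-8, 32] + [9, -31] = [1, 1]

z = [1, 1]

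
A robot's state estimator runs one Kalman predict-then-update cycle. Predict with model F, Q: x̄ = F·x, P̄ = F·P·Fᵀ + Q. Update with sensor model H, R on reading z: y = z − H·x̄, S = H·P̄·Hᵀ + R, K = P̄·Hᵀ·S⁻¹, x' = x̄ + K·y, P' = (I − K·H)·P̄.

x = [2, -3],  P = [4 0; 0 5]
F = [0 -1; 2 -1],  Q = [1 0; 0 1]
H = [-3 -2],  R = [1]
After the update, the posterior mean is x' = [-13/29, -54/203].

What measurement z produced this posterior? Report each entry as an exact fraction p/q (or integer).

z = [2]

x̄ = F·x = [3, 7]
P̄ = F·P·Fᵀ + Q = [6 5; 5 22]
S = H·P̄·Hᵀ + R = [203]
K = P̄·Hᵀ·S⁻¹ = [-4/29; -59/203]
x' − x̄ = [-100/29, -1475/203] = K·y
y = (KᵀK)⁻¹·Kᵀ·(x' − x̄) = [25]
z = y + H·x̄ = [25] + [-23] = [2]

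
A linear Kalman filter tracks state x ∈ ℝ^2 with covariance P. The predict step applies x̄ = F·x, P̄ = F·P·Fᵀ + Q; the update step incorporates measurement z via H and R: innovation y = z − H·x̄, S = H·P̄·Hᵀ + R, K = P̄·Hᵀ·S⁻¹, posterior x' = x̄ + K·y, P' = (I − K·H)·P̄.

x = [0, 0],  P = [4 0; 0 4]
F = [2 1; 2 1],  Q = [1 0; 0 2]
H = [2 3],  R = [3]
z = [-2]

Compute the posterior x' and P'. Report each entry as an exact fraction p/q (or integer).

x' = [-68/175, -212/525]
P' = [207/175 -104/175; -104/175 314/525]

x̄ = F·x = [0, 0]
P̄ = F·P·Fᵀ + Q = [21 20; 20 22]
y = z − H·x̄ = [-2]
S = H·P̄·Hᵀ + R = [525]
K = P̄·Hᵀ·S⁻¹ = [34/175; 106/525]
x' = x̄ + K·y = [-68/175, -212/525]
P' = (I − K·H)·P̄ = [207/175 -104/175; -104/175 314/525]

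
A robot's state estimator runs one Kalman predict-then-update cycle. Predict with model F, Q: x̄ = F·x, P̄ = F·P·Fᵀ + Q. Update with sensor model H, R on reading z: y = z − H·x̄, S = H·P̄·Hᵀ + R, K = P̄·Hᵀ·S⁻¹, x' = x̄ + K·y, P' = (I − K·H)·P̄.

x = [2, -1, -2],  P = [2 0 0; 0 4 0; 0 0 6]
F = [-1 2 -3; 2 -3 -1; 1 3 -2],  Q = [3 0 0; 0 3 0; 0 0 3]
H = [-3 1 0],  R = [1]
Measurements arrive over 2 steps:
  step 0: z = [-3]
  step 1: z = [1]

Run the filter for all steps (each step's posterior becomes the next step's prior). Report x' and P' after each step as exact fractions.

step 0: x' = [996/263, 2201/263, 1177/263], P' = [3950/789 11615/789 172/789; 11615/789 34928/789 322/789; 172/789 322/789 13649/789]
step 1: x' = [-835597/130855, -16637228/915985, 304297/26171], P' = [6708298/392565 6672462/130855 -611315/26171; 6672462/130855 140284868/915985 -1844029/26171; -611315/26171 -1844029/26171 1075597/26171]

step 0: x̄ = F·x = [2, 9, 3]
step 0: P̄ = F·P·Fᵀ + Q = [75 -10 58; -10 53 -20; 58 -20 65]
step 0: y = z − H·x̄ = [-6]
step 0: S = H·P̄·Hᵀ + R = [789]
step 0: K = P̄·Hᵀ·S⁻¹ = [-235/789; 83/789; -194/789]
step 0: x' = x̄ + K·y = [996/263, 2201/263, 1177/263]
step 0: P' = (I − K·H)·P̄ = [3950/789 11615/789 172/789; 11615/789 34928/789 322/789; 172/789 322/789 13649/789]
step 1: x̄ = F·x = [-125/263, -5788/263, 5245/263]
step 1: P̄ = F·P·Fᵀ + Q = [219578/789 -31274/263 90513/263; -31274/263 69344/263 -81401/263; 90513/263 -81401/263 146801/263]
step 1: y = z − H·x̄ = [5676/263]
step 1: S = H·P̄·Hᵀ + R = [915985/263]
step 1: K = P̄·Hᵀ·S⁻¹ = [-35836/130855; 163166/915985; -10084/26171]
step 1: x' = x̄ + K·y = [-835597/130855, -16637228/915985, 304297/26171]
step 1: P' = (I − K·H)·P̄ = [6708298/392565 6672462/130855 -611315/26171; 6672462/130855 140284868/915985 -1844029/26171; -611315/26171 -1844029/26171 1075597/26171]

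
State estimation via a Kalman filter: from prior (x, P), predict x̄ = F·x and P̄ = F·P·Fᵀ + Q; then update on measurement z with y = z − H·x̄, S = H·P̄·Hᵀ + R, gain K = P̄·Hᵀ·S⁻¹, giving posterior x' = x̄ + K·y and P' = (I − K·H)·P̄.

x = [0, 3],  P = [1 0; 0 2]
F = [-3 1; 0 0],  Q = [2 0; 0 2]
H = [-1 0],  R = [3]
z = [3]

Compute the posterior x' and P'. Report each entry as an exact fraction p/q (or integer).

x̄ = F·x = [3, 0]
P̄ = F·P·Fᵀ + Q = [13 0; 0 2]
y = z − H·x̄ = [6]
S = H·P̄·Hᵀ + R = [16]
K = P̄·Hᵀ·S⁻¹ = [-13/16; 0]
x' = x̄ + K·y = [-15/8, 0]
P' = (I − K·H)·P̄ = [39/16 0; 0 2]

x' = [-15/8, 0]
P' = [39/16 0; 0 2]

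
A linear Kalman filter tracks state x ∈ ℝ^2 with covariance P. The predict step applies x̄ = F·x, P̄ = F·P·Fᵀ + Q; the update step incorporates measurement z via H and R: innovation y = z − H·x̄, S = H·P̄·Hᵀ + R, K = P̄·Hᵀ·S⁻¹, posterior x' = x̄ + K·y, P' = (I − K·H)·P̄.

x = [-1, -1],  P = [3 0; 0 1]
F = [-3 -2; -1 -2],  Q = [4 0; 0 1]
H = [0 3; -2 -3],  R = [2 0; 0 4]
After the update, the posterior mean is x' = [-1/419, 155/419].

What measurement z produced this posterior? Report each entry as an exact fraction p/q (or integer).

x̄ = F·x = [5, 3]
P̄ = F·P·Fᵀ + Q = [35 13; 13 8]
S = H·P̄·Hᵀ + R = [74 -150; -150 372]
K = P̄·Hᵀ·S⁻¹ = [-307/838 -554/1257; 119/419 -25/1257]
x' − x̄ = [-2096/419, -1102/419] = K·y
y = (KᵀK)⁻¹·Kᵀ·(x' − x̄) = [-8, 18]
z = y + H·x̄ = [-8, 18] + [9, -19] = [1, -1]

z = [1, -1]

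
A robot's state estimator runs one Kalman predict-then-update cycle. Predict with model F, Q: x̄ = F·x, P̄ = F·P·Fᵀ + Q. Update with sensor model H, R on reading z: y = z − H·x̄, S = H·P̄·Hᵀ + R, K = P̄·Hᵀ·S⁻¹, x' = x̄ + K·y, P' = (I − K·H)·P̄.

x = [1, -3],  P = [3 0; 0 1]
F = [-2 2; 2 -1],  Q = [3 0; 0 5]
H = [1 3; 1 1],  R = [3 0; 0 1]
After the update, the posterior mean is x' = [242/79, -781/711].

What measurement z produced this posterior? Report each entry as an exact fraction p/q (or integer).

x̄ = F·x = [-8, 5]
P̄ = F·P·Fᵀ + Q = [19 -14; -14 18]
S = H·P̄·Hᵀ + R = [100 17; 17 10]
K = P̄·Hᵀ·S⁻¹ = [-35/79 99/79; 332/711 -280/711]
x' − x̄ = [874/79, -4336/711] = K·y
y = (KᵀK)⁻¹·Kᵀ·(x' − x̄) = [-8, 6]
z = y + H·x̄ = [-8, 6] + [7, -3] = [-1, 3]

z = [-1, 3]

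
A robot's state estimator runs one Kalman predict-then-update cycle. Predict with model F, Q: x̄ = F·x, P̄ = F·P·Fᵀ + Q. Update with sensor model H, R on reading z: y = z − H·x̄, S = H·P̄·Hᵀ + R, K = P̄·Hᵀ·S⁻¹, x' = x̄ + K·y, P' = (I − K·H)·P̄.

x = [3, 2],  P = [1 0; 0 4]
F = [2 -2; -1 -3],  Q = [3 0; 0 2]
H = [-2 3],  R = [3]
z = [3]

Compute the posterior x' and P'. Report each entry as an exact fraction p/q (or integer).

x' = [522/91, 422/91]
P' = [1893/91 1272/91; 1272/91 1769/182]

x̄ = F·x = [2, -9]
P̄ = F·P·Fᵀ + Q = [23 22; 22 39]
y = z − H·x̄ = [34]
S = H·P̄·Hᵀ + R = [182]
K = P̄·Hᵀ·S⁻¹ = [10/91; 73/182]
x' = x̄ + K·y = [522/91, 422/91]
P' = (I − K·H)·P̄ = [1893/91 1272/91; 1272/91 1769/182]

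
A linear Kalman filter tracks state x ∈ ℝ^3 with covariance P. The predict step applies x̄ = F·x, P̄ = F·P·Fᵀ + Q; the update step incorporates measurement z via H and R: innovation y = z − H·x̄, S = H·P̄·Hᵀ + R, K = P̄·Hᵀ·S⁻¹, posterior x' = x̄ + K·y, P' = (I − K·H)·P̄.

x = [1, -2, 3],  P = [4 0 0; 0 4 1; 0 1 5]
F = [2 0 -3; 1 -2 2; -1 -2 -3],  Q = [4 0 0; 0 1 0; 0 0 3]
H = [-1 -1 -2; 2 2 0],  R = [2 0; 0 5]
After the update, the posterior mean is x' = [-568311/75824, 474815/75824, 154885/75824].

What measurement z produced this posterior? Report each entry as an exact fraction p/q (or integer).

z = [-3, -3]

x̄ = F·x = [-7, 11, -6]
P̄ = F·P·Fᵀ + Q = [65 -16 43; -16 33 -16; 43 -16 80]
S = H·P̄·Hᵀ + R = [496 -240; -240 269]
K = P̄·Hᵀ·S⁻¹ = [-12795/75824 1013/4739; 12195/75824 1279/4739; -37343/75824 -1131/4739]
x' − x̄ = [-37543/75824, -359249/75824, 609829/75824] = K·y
y = (KᵀK)⁻¹·Kᵀ·(x' − x̄) = [-11, -11]
z = y + H·x̄ = [-11, -11] + [8, 8] = [-3, -3]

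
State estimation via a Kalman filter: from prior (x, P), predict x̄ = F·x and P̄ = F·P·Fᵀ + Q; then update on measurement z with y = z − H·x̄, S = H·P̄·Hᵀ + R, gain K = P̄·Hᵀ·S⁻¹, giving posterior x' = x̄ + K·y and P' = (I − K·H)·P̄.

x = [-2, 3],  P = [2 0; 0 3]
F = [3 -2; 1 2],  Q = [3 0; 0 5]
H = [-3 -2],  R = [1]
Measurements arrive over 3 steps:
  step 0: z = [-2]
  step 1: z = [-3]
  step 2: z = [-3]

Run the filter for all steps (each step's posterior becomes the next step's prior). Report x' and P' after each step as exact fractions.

step 0: x̄ = F·x = [-12, 4]
step 0: P̄ = F·P·Fᵀ + Q = [33 -6; -6 19]
step 0: y = z − H·x̄ = [-30]
step 0: S = H·P̄·Hᵀ + R = [302]
step 0: K = P̄·Hᵀ·S⁻¹ = [-87/302; -10/151]
step 0: x' = x̄ + K·y = [-507/151, 904/151]
step 0: P' = (I − K·H)·P̄ = [2397/302 -1776/151; -1776/151 2669/151]
step 1: x̄ = F·x = [-3329/151, 1301/151]
step 1: P̄ = F·P·Fᵀ + Q = [86455/302 -28369/302; -28369/302 11051/302]
step 1: y = z − H·x̄ = [-7838/151]
step 1: S = H·P̄·Hᵀ + R = [482173/302]
step 1: K = P̄·Hᵀ·S⁻¹ = [-202627/482173; 63005/482173]
step 1: x' = x̄ + K·y = [-112341/482173, 883933/482173]
step 1: P' = (I − K·H)·P̄ = [2081343/482173 -3020701/482173; -3020701/482173 4499549/482173]
step 2: x̄ = F·x = [-2104889/482173, 1655525/482173]
step 2: P̄ = F·P·Fᵀ + Q = [74425214/482173 -23836971/482173; -23836971/482173 10407600/482173]
step 2: y = z − H·x̄ = [-4450136/482173]
step 2: S = H·P̄·Hᵀ + R = [425895847/482173]
step 2: K = P̄·Hᵀ·S⁻¹ = [-175601700/425895847; 50695713/425895847]
step 2: x' = x̄ + K·y = [-238528571/425895847, 994411559/425895847]
step 2: P' = (I − K·H)·P̄ = [1786563146/425895847 -2592043869/425895847; -2592043869/425895847 3862717947/425895847]

step 0: x' = [-507/151, 904/151], P' = [2397/302 -1776/151; -1776/151 2669/151]
step 1: x' = [-112341/482173, 883933/482173], P' = [2081343/482173 -3020701/482173; -3020701/482173 4499549/482173]
step 2: x' = [-238528571/425895847, 994411559/425895847], P' = [1786563146/425895847 -2592043869/425895847; -2592043869/425895847 3862717947/425895847]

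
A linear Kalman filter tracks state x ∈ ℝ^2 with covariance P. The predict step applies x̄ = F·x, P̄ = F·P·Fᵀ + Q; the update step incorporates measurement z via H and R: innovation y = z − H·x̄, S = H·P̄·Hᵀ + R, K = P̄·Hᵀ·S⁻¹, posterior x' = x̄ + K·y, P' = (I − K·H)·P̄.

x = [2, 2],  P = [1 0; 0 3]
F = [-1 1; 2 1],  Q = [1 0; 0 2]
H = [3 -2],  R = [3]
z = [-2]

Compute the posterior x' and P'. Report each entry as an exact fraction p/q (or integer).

x' = [65/36, 47/12]
P' = [191/72 89/24; 89/24 47/8]

x̄ = F·x = [0, 6]
P̄ = F·P·Fᵀ + Q = [5 1; 1 9]
y = z − H·x̄ = [10]
S = H·P̄·Hᵀ + R = [72]
K = P̄·Hᵀ·S⁻¹ = [13/72; -5/24]
x' = x̄ + K·y = [65/36, 47/12]
P' = (I − K·H)·P̄ = [191/72 89/24; 89/24 47/8]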